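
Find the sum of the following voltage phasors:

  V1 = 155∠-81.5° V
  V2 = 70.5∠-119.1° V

Step 1 — Convert each phasor to rectangular form:
  V1 = 155·(cos(-81.5°) + j·sin(-81.5°)) = 22.91 - j153.3 V
  V2 = 70.5·(cos(-119.1°) + j·sin(-119.1°)) = -34.29 - j61.6 V
Step 2 — Sum components: V_total = -11.38 - j214.9 V.
Step 3 — Convert to polar: |V_total| = 215.2 V, ∠V_total = -93.0°.

V_total = 215.2∠-93.0° V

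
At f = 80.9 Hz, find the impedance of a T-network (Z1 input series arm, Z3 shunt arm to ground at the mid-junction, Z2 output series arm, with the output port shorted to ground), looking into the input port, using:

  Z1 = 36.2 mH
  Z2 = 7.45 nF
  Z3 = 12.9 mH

Step 1 — Angular frequency: ω = 2π·f = 2π·80.9 = 508.3 rad/s.
Step 2 — Component impedances:
  Z1: Z = jωL = j·508.3·0.0362 = 0 + j18.4 Ω
  Z2: Z = 1/(jωC) = -j/(ω·C) = 0 - j2.641e+05 Ω
  Z3: Z = jωL = j·508.3·0.0129 = 0 + j6.557 Ω
Step 3 — With the output port shorted to ground, the output series arm Z2 runs from the junction to ground; the shunt arm Z3 also runs from the junction to ground. They appear in parallel: Z3 || Z2 = 0 + j6.557 Ω.
Step 4 — Series with input arm Z1: Z_in = Z1 + (Z3 || Z2) = 0 + j24.96 Ω = 24.96∠90.0° Ω.

Z = 0 + j24.96 Ω = 24.96∠90.0° Ω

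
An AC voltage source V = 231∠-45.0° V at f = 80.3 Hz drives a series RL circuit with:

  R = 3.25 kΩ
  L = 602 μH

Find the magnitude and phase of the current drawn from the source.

Step 1 — Angular frequency: ω = 2π·f = 2π·80.3 = 504.5 rad/s.
Step 2 — Component impedances:
  R: Z = R = 3250 Ω
  L: Z = jωL = j·504.5·0.000602 = 0 + j0.3037 Ω
Step 3 — Series combination: Z_total = R + L = 3250 + j0.3037 Ω = 3250∠0.0° Ω.
Step 4 — Source phasor: V = 231∠-45.0° V = 163.3 - j163.3 V.
Step 5 — Ohm's law: I = V / Z_total = (163.3 - j163.3) / (3250 + j0.3037) = 0.05025 - j0.05026 A.
Step 6 — Convert to polar: |I| = 0.07108 A, ∠I = -45.0°.

I = 0.07108∠-45.0° A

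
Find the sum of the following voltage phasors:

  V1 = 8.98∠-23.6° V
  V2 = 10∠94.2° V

Step 1 — Convert each phasor to rectangular form:
  V1 = 8.98·(cos(-23.6°) + j·sin(-23.6°)) = 8.229 - j3.595 V
  V2 = 10·(cos(94.2°) + j·sin(94.2°)) = -0.7324 + j9.973 V
Step 2 — Sum components: V_total = 7.497 + j6.378 V.
Step 3 — Convert to polar: |V_total| = 9.843 V, ∠V_total = 40.4°.

V_total = 9.843∠40.4° V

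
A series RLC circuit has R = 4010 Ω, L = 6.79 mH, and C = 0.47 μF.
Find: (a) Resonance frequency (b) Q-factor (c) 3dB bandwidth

Step 1 — Resonance: ω₀ = 1/√(LC) = 1/√(0.00679·4.7e-07) = 1.77e+04 rad/s.
Step 2 — f₀ = ω₀/(2π) = 2817 Hz.
Step 3 — Series Q: Q = ω₀L/R = 1.77e+04·0.00679/4010 = 0.02997.
Step 4 — Bandwidth: Δω = ω₀/Q = 5.906e+05 rad/s; BW = Δω/(2π) = 9.399e+04 Hz.

(a) f₀ = 2817 Hz  (b) Q = 0.02997  (c) BW = 9.399e+04 Hz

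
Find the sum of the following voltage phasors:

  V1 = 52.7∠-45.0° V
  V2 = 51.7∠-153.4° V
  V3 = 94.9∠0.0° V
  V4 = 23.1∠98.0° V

Step 1 — Convert each phasor to rectangular form:
  V1 = 52.7·(cos(-45.0°) + j·sin(-45.0°)) = 37.26 - j37.26 V
  V2 = 51.7·(cos(-153.4°) + j·sin(-153.4°)) = -46.23 - j23.15 V
  V3 = 94.9·(cos(0.0°) + j·sin(0.0°)) = 94.9 V
  V4 = 23.1·(cos(98.0°) + j·sin(98.0°)) = -3.215 + j22.88 V
Step 2 — Sum components: V_total = 82.72 - j37.54 V.
Step 3 — Convert to polar: |V_total| = 90.84 V, ∠V_total = -24.4°.

V_total = 90.84∠-24.4° V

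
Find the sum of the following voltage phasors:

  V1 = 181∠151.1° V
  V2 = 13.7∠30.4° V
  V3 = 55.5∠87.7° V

Step 1 — Convert each phasor to rectangular form:
  V1 = 181·(cos(151.1°) + j·sin(151.1°)) = -158.5 + j87.47 V
  V2 = 13.7·(cos(30.4°) + j·sin(30.4°)) = 11.82 + j6.933 V
  V3 = 55.5·(cos(87.7°) + j·sin(87.7°)) = 2.227 + j55.46 V
Step 2 — Sum components: V_total = -144.4 + j149.9 V.
Step 3 — Convert to polar: |V_total| = 208.1 V, ∠V_total = 133.9°.

V_total = 208.1∠133.9° V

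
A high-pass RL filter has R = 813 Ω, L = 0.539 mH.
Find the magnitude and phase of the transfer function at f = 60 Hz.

Step 1 — Angular frequency: ω = 2π·60 = 377 rad/s.
Step 2 — Transfer function: H(jω) = jωL/(R + jωL).
Step 3 — Numerator jωL = j·0.2032; denominator R + jωL = 813 + j0.2032.
Step 4 — H = 6.247e-08 + j0.0002499.
Step 5 — Magnitude: |H| = 0.0002499 (-72.0 dB); phase: φ = 90.0°.

|H| = 0.0002499 (-72.0 dB), φ = 90.0°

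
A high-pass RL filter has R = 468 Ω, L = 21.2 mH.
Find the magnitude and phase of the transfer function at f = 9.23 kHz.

Step 1 — Angular frequency: ω = 2π·9230 = 5.799e+04 rad/s.
Step 2 — Transfer function: H(jω) = jωL/(R + jωL).
Step 3 — Numerator jωL = j·1229; denominator R + jωL = 468 + j1229.
Step 4 — H = 0.8734 + j0.3325.
Step 5 — Magnitude: |H| = 0.9346 (-0.6 dB); phase: φ = 20.8°.

|H| = 0.9346 (-0.6 dB), φ = 20.8°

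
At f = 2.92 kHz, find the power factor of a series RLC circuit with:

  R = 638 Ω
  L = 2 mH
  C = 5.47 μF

Step 1 — Angular frequency: ω = 2π·f = 2π·2920 = 1.835e+04 rad/s.
Step 2 — Component impedances:
  R: Z = R = 638 Ω
  L: Z = jωL = j·1.835e+04·0.002 = 0 + j36.69 Ω
  C: Z = 1/(jωC) = -j/(ω·C) = 0 - j9.964 Ω
Step 3 — Series combination: Z_total = R + L + C = 638 + j26.73 Ω = 638.6∠2.4° Ω.
Step 4 — Power factor: PF = cos(φ) = Re(Z)/|Z| = 638/638.6 = 0.9991.
Step 5 — Type: Im(Z) = 26.73 ⇒ lagging (phase φ = 2.4°).

PF = 0.9991 (lagging, φ = 2.4°)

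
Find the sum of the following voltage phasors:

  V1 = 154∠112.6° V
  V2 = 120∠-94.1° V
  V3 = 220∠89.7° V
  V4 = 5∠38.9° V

Step 1 — Convert each phasor to rectangular form:
  V1 = 154·(cos(112.6°) + j·sin(112.6°)) = -59.18 + j142.2 V
  V2 = 120·(cos(-94.1°) + j·sin(-94.1°)) = -8.58 - j119.7 V
  V3 = 220·(cos(89.7°) + j·sin(89.7°)) = 1.152 + j220 V
  V4 = 5·(cos(38.9°) + j·sin(38.9°)) = 3.891 + j3.14 V
Step 2 — Sum components: V_total = -62.72 + j245.6 V.
Step 3 — Convert to polar: |V_total| = 253.5 V, ∠V_total = 104.3°.

V_total = 253.5∠104.3° V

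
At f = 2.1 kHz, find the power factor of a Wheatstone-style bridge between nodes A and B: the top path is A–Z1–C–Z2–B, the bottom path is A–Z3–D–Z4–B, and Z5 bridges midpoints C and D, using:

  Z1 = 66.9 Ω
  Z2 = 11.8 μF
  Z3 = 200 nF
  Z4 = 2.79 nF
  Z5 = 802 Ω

Step 1 — Angular frequency: ω = 2π·f = 2π·2100 = 1.319e+04 rad/s.
Step 2 — Component impedances:
  Z1: Z = R = 66.9 Ω
  Z2: Z = 1/(jωC) = -j/(ω·C) = 0 - j6.423 Ω
  Z3: Z = 1/(jωC) = -j/(ω·C) = 0 - j378.9 Ω
  Z4: Z = 1/(jωC) = -j/(ω·C) = 0 - j2.716e+04 Ω
  Z5: Z = R = 802 Ω
Step 3 — Bridge requires nodal analysis (the Z5 bridge couples midpoints C and D, so the two paths cannot be reduced to a simple series/parallel combination). Setting node B to ground and injecting 1 A at node A, the 3-node admittance system at A, C, D solves to V_A = Z_AB = 62.63 - j8.399 Ω = 63.19∠-7.6° Ω.
Step 4 — Power factor: PF = cos(φ) = Re(Z)/|Z| = 62.63/63.19 = 0.9911.
Step 5 — Type: Im(Z) = -8.399 ⇒ leading (phase φ = -7.6°).

PF = 0.9911 (leading, φ = -7.6°)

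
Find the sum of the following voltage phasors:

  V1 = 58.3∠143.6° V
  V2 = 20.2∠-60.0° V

Step 1 — Convert each phasor to rectangular form:
  V1 = 58.3·(cos(143.6°) + j·sin(143.6°)) = -46.93 + j34.6 V
  V2 = 20.2·(cos(-60.0°) + j·sin(-60.0°)) = 10.1 - j17.49 V
Step 2 — Sum components: V_total = -36.83 + j17.1 V.
Step 3 — Convert to polar: |V_total| = 40.6 V, ∠V_total = 155.1°.

V_total = 40.6∠155.1° V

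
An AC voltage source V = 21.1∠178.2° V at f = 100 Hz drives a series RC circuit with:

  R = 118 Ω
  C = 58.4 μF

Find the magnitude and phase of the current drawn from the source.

Step 1 — Angular frequency: ω = 2π·f = 2π·100 = 628.3 rad/s.
Step 2 — Component impedances:
  R: Z = R = 118 Ω
  C: Z = 1/(jωC) = -j/(ω·C) = 0 - j27.25 Ω
Step 3 — Series combination: Z_total = R + C = 118 - j27.25 Ω = 121.1∠-13.0° Ω.
Step 4 — Source phasor: V = 21.1∠178.2° V = -21.09 + j0.6628 V.
Step 5 — Ohm's law: I = V / Z_total = (-21.09 + j0.6628) / (118 - j27.25) = -0.1709 - j0.03385 A.
Step 6 — Convert to polar: |I| = 0.1742 A, ∠I = -168.8°.

I = 0.1742∠-168.8° A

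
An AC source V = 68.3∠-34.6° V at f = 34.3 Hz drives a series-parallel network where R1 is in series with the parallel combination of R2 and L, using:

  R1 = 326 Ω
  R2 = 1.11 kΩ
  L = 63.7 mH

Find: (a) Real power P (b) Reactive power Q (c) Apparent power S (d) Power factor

Step 1 — Angular frequency: ω = 2π·f = 2π·34.3 = 215.5 rad/s.
Step 2 — Component impedances:
  R1: Z = R = 326 Ω
  R2: Z = R = 1110 Ω
  L: Z = jωL = j·215.5·0.0637 = 0 + j13.73 Ω
Step 3 — Parallel branch: R2 || L = 1/(1/R2 + 1/L) = 0.1698 + j13.73 Ω.
Step 4 — Series with R1: Z_total = R1 + (R2 || L) = 326.2 + j13.73 Ω = 326.5∠2.4° Ω.
Step 5 — Source phasor: V = 68.3∠-34.6° V = 56.22 - j38.78 V.
Step 6 — Current: I = V / Z = 0.1671 - j0.1259 A = 0.2092∠-37.0° A.
Step 7 — Complex power: S = V·I* = 14.28 + j0.6008 VA.
Step 8 — Real power: P = Re(S) = 14.28 W.
Step 9 — Reactive power: Q = Im(S) = 0.6008 VAR.
Step 10 — Apparent power: |S| = 14.29 VA.
Step 11 — Power factor: PF = P/|S| = 0.9991 (lagging).

(a) P = 14.28 W  (b) Q = 0.6008 VAR  (c) S = 14.29 VA  (d) PF = 0.9991 (lagging)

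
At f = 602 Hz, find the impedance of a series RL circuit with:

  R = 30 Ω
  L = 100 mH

Step 1 — Angular frequency: ω = 2π·f = 2π·602 = 3782 rad/s.
Step 2 — Component impedances:
  R: Z = R = 30 Ω
  L: Z = jωL = j·3782·0.1 = 0 + j378.2 Ω
Step 3 — Series combination: Z_total = R + L = 30 + j378.2 Ω = 379.4∠85.5° Ω.

Z = 30 + j378.2 Ω = 379.4∠85.5° Ω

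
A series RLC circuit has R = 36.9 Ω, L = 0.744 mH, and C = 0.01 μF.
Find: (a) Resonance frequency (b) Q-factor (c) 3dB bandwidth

Step 1 — Resonance: ω₀ = 1/√(LC) = 1/√(0.000744·1e-08) = 3.666e+05 rad/s.
Step 2 — f₀ = ω₀/(2π) = 5.835e+04 Hz.
Step 3 — Series Q: Q = ω₀L/R = 3.666e+05·0.000744/36.9 = 7.392.
Step 4 — Bandwidth: Δω = ω₀/Q = 4.96e+04 rad/s; BW = Δω/(2π) = 7894 Hz.

(a) f₀ = 5.835e+04 Hz  (b) Q = 7.392  (c) BW = 7894 Hz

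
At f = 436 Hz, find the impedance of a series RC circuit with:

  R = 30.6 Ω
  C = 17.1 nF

Step 1 — Angular frequency: ω = 2π·f = 2π·436 = 2739 rad/s.
Step 2 — Component impedances:
  R: Z = R = 30.6 Ω
  C: Z = 1/(jωC) = -j/(ω·C) = 0 - j2.135e+04 Ω
Step 3 — Series combination: Z_total = R + C = 30.6 - j2.135e+04 Ω = 2.135e+04∠-89.9° Ω.

Z = 30.6 - j2.135e+04 Ω = 2.135e+04∠-89.9° Ω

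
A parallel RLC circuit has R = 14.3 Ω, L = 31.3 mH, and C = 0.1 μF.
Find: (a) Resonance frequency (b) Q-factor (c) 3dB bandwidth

Step 1 — Resonance: ω₀ = 1/√(LC) = 1/√(0.0313·1e-07) = 1.787e+04 rad/s.
Step 2 — f₀ = ω₀/(2π) = 2845 Hz.
Step 3 — Parallel Q: Q = R/(ω₀L) = 14.3/(1.787e+04·0.0313) = 0.02556.
Step 4 — Bandwidth: Δω = ω₀/Q = 6.993e+05 rad/s; BW = Δω/(2π) = 1.113e+05 Hz.

(a) f₀ = 2845 Hz  (b) Q = 0.02556  (c) BW = 1.113e+05 Hz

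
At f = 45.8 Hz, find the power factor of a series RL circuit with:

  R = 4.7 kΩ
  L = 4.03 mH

Step 1 — Angular frequency: ω = 2π·f = 2π·45.8 = 287.8 rad/s.
Step 2 — Component impedances:
  R: Z = R = 4700 Ω
  L: Z = jωL = j·287.8·0.00403 = 0 + j1.16 Ω
Step 3 — Series combination: Z_total = R + L = 4700 + j1.16 Ω = 4700∠0.0° Ω.
Step 4 — Power factor: PF = cos(φ) = Re(Z)/|Z| = 4700/4700 = 1.
Step 5 — Type: Im(Z) = 1.16 ⇒ lagging (phase φ = 0.0°).

PF = 1 (lagging, φ = 0.0°)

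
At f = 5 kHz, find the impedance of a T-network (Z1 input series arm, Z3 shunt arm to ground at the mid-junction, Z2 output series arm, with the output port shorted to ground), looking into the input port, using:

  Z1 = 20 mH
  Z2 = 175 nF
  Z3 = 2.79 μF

Step 1 — Angular frequency: ω = 2π·f = 2π·5000 = 3.142e+04 rad/s.
Step 2 — Component impedances:
  Z1: Z = jωL = j·3.142e+04·0.02 = 0 + j628.3 Ω
  Z2: Z = 1/(jωC) = -j/(ω·C) = 0 - j181.9 Ω
  Z3: Z = 1/(jωC) = -j/(ω·C) = 0 - j11.41 Ω
Step 3 — With the output port shorted to ground, the output series arm Z2 runs from the junction to ground; the shunt arm Z3 also runs from the junction to ground. They appear in parallel: Z3 || Z2 = 0 - j10.74 Ω.
Step 4 — Series with input arm Z1: Z_in = Z1 + (Z3 || Z2) = 0 + j617.6 Ω = 617.6∠90.0° Ω.

Z = 0 + j617.6 Ω = 617.6∠90.0° Ω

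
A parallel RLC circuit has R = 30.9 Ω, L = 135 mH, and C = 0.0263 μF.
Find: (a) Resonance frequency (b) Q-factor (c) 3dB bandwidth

Step 1 — Resonance: ω₀ = 1/√(LC) = 1/√(0.135·2.63e-08) = 1.678e+04 rad/s.
Step 2 — f₀ = ω₀/(2π) = 2671 Hz.
Step 3 — Parallel Q: Q = R/(ω₀L) = 30.9/(1.678e+04·0.135) = 0.01364.
Step 4 — Bandwidth: Δω = ω₀/Q = 1.231e+06 rad/s; BW = Δω/(2π) = 1.958e+05 Hz.

(a) f₀ = 2671 Hz  (b) Q = 0.01364  (c) BW = 1.958e+05 Hz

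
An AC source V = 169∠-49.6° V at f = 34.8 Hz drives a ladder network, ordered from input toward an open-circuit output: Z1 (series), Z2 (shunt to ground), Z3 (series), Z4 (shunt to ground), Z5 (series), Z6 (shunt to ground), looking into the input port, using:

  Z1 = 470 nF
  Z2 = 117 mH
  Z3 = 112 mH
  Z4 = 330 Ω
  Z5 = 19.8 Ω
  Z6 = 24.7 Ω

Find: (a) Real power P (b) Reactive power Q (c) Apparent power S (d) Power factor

Step 1 — Angular frequency: ω = 2π·f = 2π·34.8 = 218.7 rad/s.
Step 2 — Component impedances:
  Z1: Z = 1/(jωC) = -j/(ω·C) = 0 - j9731 Ω
  Z2: Z = jωL = j·218.7·0.117 = 0 + j25.58 Ω
  Z3: Z = jωL = j·218.7·0.112 = 0 + j24.49 Ω
  Z4: Z = R = 330 Ω
  Z5: Z = R = 19.8 Ω
  Z6: Z = R = 24.7 Ω
Step 3 — Ladder network (open output): work backward from the far end, alternating series and parallel combinations. Z_in = 6.345 - j9713 Ω = 9713∠-90.0° Ω.
Step 4 — Source phasor: V = 169∠-49.6° V = 109.5 - j128.7 V.
Step 5 — Current: I = V / Z = 0.01326 + j0.01127 A = 0.0174∠40.4° A.
Step 6 — Complex power: S = V·I* = 0.001921 - j2.94 VA.
Step 7 — Real power: P = Re(S) = 0.001921 W.
Step 8 — Reactive power: Q = Im(S) = -2.94 VAR.
Step 9 — Apparent power: |S| = 2.94 VA.
Step 10 — Power factor: PF = P/|S| = 0.0006532 (leading).

(a) P = 0.001921 W  (b) Q = -2.94 VAR  (c) S = 2.94 VA  (d) PF = 0.0006532 (leading)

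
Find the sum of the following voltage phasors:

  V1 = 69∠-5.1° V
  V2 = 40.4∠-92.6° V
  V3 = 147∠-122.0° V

Step 1 — Convert each phasor to rectangular form:
  V1 = 69·(cos(-5.1°) + j·sin(-5.1°)) = 68.73 - j6.134 V
  V2 = 40.4·(cos(-92.6°) + j·sin(-92.6°)) = -1.833 - j40.36 V
  V3 = 147·(cos(-122.0°) + j·sin(-122.0°)) = -77.9 - j124.7 V
Step 2 — Sum components: V_total = -11 - j171.2 V.
Step 3 — Convert to polar: |V_total| = 171.5 V, ∠V_total = -93.7°.

V_total = 171.5∠-93.7° V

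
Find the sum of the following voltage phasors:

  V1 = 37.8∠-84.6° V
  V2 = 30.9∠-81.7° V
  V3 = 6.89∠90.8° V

Step 1 — Convert each phasor to rectangular form:
  V1 = 37.8·(cos(-84.6°) + j·sin(-84.6°)) = 3.557 - j37.63 V
  V2 = 30.9·(cos(-81.7°) + j·sin(-81.7°)) = 4.461 - j30.58 V
  V3 = 6.89·(cos(90.8°) + j·sin(90.8°)) = -0.0962 + j6.889 V
Step 2 — Sum components: V_total = 7.922 - j61.32 V.
Step 3 — Convert to polar: |V_total| = 61.83 V, ∠V_total = -82.6°.

V_total = 61.83∠-82.6° V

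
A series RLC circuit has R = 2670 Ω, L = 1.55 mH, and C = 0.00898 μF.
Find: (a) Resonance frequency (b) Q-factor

Step 1 — Resonance condition Im(Z)=0 gives ω₀ = 1/√(LC).
Step 2 — ω₀ = 1/√(0.00155·8.98e-09) = 2.68e+05 rad/s.
Step 3 — f₀ = ω₀/(2π) = 4.266e+04 Hz.
Step 4 — Series Q: Q = ω₀L/R = 2.68e+05·0.00155/2670 = 0.1556.

(a) f₀ = 4.266e+04 Hz  (b) Q = 0.1556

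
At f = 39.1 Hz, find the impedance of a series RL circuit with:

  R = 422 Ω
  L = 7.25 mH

Step 1 — Angular frequency: ω = 2π·f = 2π·39.1 = 245.7 rad/s.
Step 2 — Component impedances:
  R: Z = R = 422 Ω
  L: Z = jωL = j·245.7·0.00725 = 0 + j1.781 Ω
Step 3 — Series combination: Z_total = R + L = 422 + j1.781 Ω = 422∠0.2° Ω.

Z = 422 + j1.781 Ω = 422∠0.2° Ω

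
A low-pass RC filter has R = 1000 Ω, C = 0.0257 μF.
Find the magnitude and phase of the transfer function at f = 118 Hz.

Step 1 — Angular frequency: ω = 2π·118 = 741.4 rad/s.
Step 2 — Transfer function: H(jω) = 1/(1 + jωRC).
Step 3 — Denominator: 1 + jωRC = 1 + j·741.4·1000·2.57e-08 = 1 + j0.01905.
Step 4 — H = 0.9996 - j0.01905.
Step 5 — Magnitude: |H| = 0.9998 (-0.0 dB); phase: φ = -1.1°.

|H| = 0.9998 (-0.0 dB), φ = -1.1°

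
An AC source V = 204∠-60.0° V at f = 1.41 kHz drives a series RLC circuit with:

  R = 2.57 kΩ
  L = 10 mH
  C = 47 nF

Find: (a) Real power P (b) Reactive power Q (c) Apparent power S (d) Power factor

Step 1 — Angular frequency: ω = 2π·f = 2π·1410 = 8859 rad/s.
Step 2 — Component impedances:
  R: Z = R = 2570 Ω
  L: Z = jωL = j·8859·0.01 = 0 + j88.59 Ω
  C: Z = 1/(jωC) = -j/(ω·C) = 0 - j2402 Ω
Step 3 — Series combination: Z_total = R + L + C = 2570 - j2313 Ω = 3458∠-42.0° Ω.
Step 4 — Source phasor: V = 204∠-60.0° V = 102 - j176.7 V.
Step 5 — Current: I = V / Z = 0.05611 - j0.01824 A = 0.059∠-18.0° A.
Step 6 — Complex power: S = V·I* = 8.946 - j8.052 VA.
Step 7 — Real power: P = Re(S) = 8.946 W.
Step 8 — Reactive power: Q = Im(S) = -8.052 VAR.
Step 9 — Apparent power: |S| = 12.04 VA.
Step 10 — Power factor: PF = P/|S| = 0.7433 (leading).

(a) P = 8.946 W  (b) Q = -8.052 VAR  (c) S = 12.04 VA  (d) PF = 0.7433 (leading)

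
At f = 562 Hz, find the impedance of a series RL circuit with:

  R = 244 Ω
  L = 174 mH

Step 1 — Angular frequency: ω = 2π·f = 2π·562 = 3531 rad/s.
Step 2 — Component impedances:
  R: Z = R = 244 Ω
  L: Z = jωL = j·3531·0.174 = 0 + j614.4 Ω
Step 3 — Series combination: Z_total = R + L = 244 + j614.4 Ω = 661.1∠68.3° Ω.

Z = 244 + j614.4 Ω = 661.1∠68.3° Ω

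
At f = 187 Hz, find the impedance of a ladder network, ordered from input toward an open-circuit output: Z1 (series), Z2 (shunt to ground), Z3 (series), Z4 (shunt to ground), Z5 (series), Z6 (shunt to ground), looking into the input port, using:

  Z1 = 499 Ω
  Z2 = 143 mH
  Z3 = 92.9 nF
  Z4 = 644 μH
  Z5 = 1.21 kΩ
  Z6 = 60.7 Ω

Step 1 — Angular frequency: ω = 2π·f = 2π·187 = 1175 rad/s.
Step 2 — Component impedances:
  Z1: Z = R = 499 Ω
  Z2: Z = jωL = j·1175·0.143 = 0 + j168 Ω
  Z3: Z = 1/(jωC) = -j/(ω·C) = 0 - j9161 Ω
  Z4: Z = jωL = j·1175·0.000644 = 0 + j0.7567 Ω
  Z5: Z = R = 1210 Ω
  Z6: Z = R = 60.7 Ω
Step 3 — Ladder network (open output): work backward from the far end, alternating series and parallel combinations. Z_in = 499 + j171.2 Ω = 527.5∠18.9° Ω.

Z = 499 + j171.2 Ω = 527.5∠18.9° Ω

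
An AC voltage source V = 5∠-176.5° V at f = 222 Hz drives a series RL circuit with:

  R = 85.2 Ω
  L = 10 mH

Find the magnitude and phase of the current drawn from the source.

Step 1 — Angular frequency: ω = 2π·f = 2π·222 = 1395 rad/s.
Step 2 — Component impedances:
  R: Z = R = 85.2 Ω
  L: Z = jωL = j·1395·0.01 = 0 + j13.95 Ω
Step 3 — Series combination: Z_total = R + L = 85.2 + j13.95 Ω = 86.33∠9.3° Ω.
Step 4 — Source phasor: V = 5∠-176.5° V = -4.991 - j0.3052 V.
Step 5 — Ohm's law: I = V / Z_total = (-4.991 - j0.3052) / (85.2 + j13.95) = -0.05762 + j0.00585 A.
Step 6 — Convert to polar: |I| = 0.05791 A, ∠I = 174.2°.

I = 0.05791∠174.2° A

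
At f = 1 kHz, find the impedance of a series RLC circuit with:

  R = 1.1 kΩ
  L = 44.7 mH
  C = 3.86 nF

Step 1 — Angular frequency: ω = 2π·f = 2π·1000 = 6283 rad/s.
Step 2 — Component impedances:
  R: Z = R = 1100 Ω
  L: Z = jωL = j·6283·0.0447 = 0 + j280.9 Ω
  C: Z = 1/(jωC) = -j/(ω·C) = 0 - j4.123e+04 Ω
Step 3 — Series combination: Z_total = R + L + C = 1100 - j4.095e+04 Ω = 4.097e+04∠-88.5° Ω.

Z = 1100 - j4.095e+04 Ω = 4.097e+04∠-88.5° Ω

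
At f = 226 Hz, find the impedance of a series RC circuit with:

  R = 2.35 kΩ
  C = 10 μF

Step 1 — Angular frequency: ω = 2π·f = 2π·226 = 1420 rad/s.
Step 2 — Component impedances:
  R: Z = R = 2350 Ω
  C: Z = 1/(jωC) = -j/(ω·C) = 0 - j70.42 Ω
Step 3 — Series combination: Z_total = R + C = 2350 - j70.42 Ω = 2351∠-1.7° Ω.

Z = 2350 - j70.42 Ω = 2351∠-1.7° Ω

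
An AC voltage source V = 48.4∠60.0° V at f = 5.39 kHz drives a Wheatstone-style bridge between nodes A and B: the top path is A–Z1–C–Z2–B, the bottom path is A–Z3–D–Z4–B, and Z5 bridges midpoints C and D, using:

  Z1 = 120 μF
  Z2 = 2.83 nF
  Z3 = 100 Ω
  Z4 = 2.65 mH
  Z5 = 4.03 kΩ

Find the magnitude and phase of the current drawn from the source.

Step 1 — Angular frequency: ω = 2π·f = 2π·5390 = 3.387e+04 rad/s.
Step 2 — Component impedances:
  Z1: Z = 1/(jωC) = -j/(ω·C) = 0 - j0.2461 Ω
  Z2: Z = 1/(jωC) = -j/(ω·C) = 0 - j1.043e+04 Ω
  Z3: Z = R = 100 Ω
  Z4: Z = jωL = j·3.387e+04·0.00265 = 0 + j89.75 Ω
  Z5: Z = R = 4030 Ω
Step 3 — Bridge requires nodal analysis (the Z5 bridge couples midpoints C and D, so the two paths cannot be reduced to a simple series/parallel combination). Setting node B to ground and injecting 1 A at node A, the 3-node admittance system at A, C, D solves to V_A = Z_AB = 99.27 + j89.59 Ω = 133.7∠42.1° Ω.
Step 4 — Source phasor: V = 48.4∠60.0° V = 24.2 + j41.92 V.
Step 5 — Ohm's law: I = V / Z_total = (24.2 + j41.92) / (99.27 + j89.59) = 0.3444 + j0.1115 A.
Step 6 — Convert to polar: |I| = 0.362 A, ∠I = 17.9°.

I = 0.362∠17.9° A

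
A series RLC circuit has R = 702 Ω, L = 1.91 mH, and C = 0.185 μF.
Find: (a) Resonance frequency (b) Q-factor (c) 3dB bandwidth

Step 1 — Resonance condition Im(Z)=0 gives ω₀ = 1/√(LC).
Step 2 — ω₀ = 1/√(0.00191·1.85e-07) = 5.32e+04 rad/s.
Step 3 — f₀ = ω₀/(2π) = 8467 Hz.
Step 4 — Series Q: Q = ω₀L/R = 5.32e+04·0.00191/702 = 0.1447.
Step 5 — 3dB bandwidth: Δω = ω₀/Q = 3.675e+05 rad/s; BW = Δω/(2π) = 5.85e+04 Hz.

(a) f₀ = 8467 Hz  (b) Q = 0.1447  (c) BW = 5.85e+04 Hz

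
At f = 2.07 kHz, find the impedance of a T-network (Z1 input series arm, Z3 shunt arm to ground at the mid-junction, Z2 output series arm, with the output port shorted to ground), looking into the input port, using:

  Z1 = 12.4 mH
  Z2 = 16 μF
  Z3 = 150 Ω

Step 1 — Angular frequency: ω = 2π·f = 2π·2070 = 1.301e+04 rad/s.
Step 2 — Component impedances:
  Z1: Z = jωL = j·1.301e+04·0.0124 = 0 + j161.3 Ω
  Z2: Z = 1/(jωC) = -j/(ω·C) = 0 - j4.805 Ω
  Z3: Z = R = 150 Ω
Step 3 — With the output port shorted to ground, the output series arm Z2 runs from the junction to ground; the shunt arm Z3 also runs from the junction to ground. They appear in parallel: Z3 || Z2 = 0.1538 - j4.8 Ω.
Step 4 — Series with input arm Z1: Z_in = Z1 + (Z3 || Z2) = 0.1538 + j156.5 Ω = 156.5∠89.9° Ω.

Z = 0.1538 + j156.5 Ω = 156.5∠89.9° Ω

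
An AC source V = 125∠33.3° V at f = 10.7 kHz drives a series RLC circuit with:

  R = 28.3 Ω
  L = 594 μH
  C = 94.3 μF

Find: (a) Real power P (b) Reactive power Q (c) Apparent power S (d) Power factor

Step 1 — Angular frequency: ω = 2π·f = 2π·1.07e+04 = 6.723e+04 rad/s.
Step 2 — Component impedances:
  R: Z = R = 28.3 Ω
  L: Z = jωL = j·6.723e+04·0.000594 = 0 + j39.93 Ω
  C: Z = 1/(jωC) = -j/(ω·C) = 0 - j0.1577 Ω
Step 3 — Series combination: Z_total = R + L + C = 28.3 + j39.78 Ω = 48.82∠54.6° Ω.
Step 4 — Source phasor: V = 125∠33.3° V = 104.5 + j68.63 V.
Step 5 — Current: I = V / Z = 2.386 - j0.9289 A = 2.561∠-21.3° A.
Step 6 — Complex power: S = V·I* = 185.6 + j260.8 VA.
Step 7 — Real power: P = Re(S) = 185.6 W.
Step 8 — Reactive power: Q = Im(S) = 260.8 VAR.
Step 9 — Apparent power: |S| = 320.1 VA.
Step 10 — Power factor: PF = P/|S| = 0.5797 (lagging).

(a) P = 185.6 W  (b) Q = 260.8 VAR  (c) S = 320.1 VA  (d) PF = 0.5797 (lagging)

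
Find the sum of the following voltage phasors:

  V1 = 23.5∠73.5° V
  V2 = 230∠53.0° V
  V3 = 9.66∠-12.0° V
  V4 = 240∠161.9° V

Step 1 — Convert each phasor to rectangular form:
  V1 = 23.5·(cos(73.5°) + j·sin(73.5°)) = 6.674 + j22.53 V
  V2 = 230·(cos(53.0°) + j·sin(53.0°)) = 138.4 + j183.7 V
  V3 = 9.66·(cos(-12.0°) + j·sin(-12.0°)) = 9.449 - j2.008 V
  V4 = 240·(cos(161.9°) + j·sin(161.9°)) = -228.1 + j74.56 V
Step 2 — Sum components: V_total = -73.58 + j278.8 V.
Step 3 — Convert to polar: |V_total| = 288.3 V, ∠V_total = 104.8°.

V_total = 288.3∠104.8° V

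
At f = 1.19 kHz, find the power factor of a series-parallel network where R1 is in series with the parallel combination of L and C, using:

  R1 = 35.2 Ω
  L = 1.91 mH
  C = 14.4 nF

Step 1 — Angular frequency: ω = 2π·f = 2π·1190 = 7477 rad/s.
Step 2 — Component impedances:
  R1: Z = R = 35.2 Ω
  L: Z = jωL = j·7477·0.00191 = 0 + j14.28 Ω
  C: Z = 1/(jωC) = -j/(ω·C) = 0 - j9288 Ω
Step 3 — Parallel branch: L || C = 1/(1/L + 1/C) = 0 + j14.3 Ω.
Step 4 — Series with R1: Z_total = R1 + (L || C) = 35.2 + j14.3 Ω = 37.99∠22.1° Ω.
Step 5 — Power factor: PF = cos(φ) = Re(Z)/|Z| = 35.2/37.995 = 0.9264.
Step 6 — Type: Im(Z) = 14.3 ⇒ lagging (phase φ = 22.1°).

PF = 0.9264 (lagging, φ = 22.1°)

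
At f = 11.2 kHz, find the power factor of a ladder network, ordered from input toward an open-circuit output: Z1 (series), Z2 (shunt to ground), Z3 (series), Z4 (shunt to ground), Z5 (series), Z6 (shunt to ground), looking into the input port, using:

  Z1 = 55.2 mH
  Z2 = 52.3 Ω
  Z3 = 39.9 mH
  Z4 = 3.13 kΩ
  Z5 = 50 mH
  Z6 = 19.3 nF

Step 1 — Angular frequency: ω = 2π·f = 2π·1.12e+04 = 7.037e+04 rad/s.
Step 2 — Component impedances:
  Z1: Z = jωL = j·7.037e+04·0.0552 = 0 + j3885 Ω
  Z2: Z = R = 52.3 Ω
  Z3: Z = jωL = j·7.037e+04·0.0399 = 0 + j2808 Ω
  Z4: Z = R = 3130 Ω
  Z5: Z = jωL = j·7.037e+04·0.05 = 0 + j3519 Ω
  Z6: Z = 1/(jωC) = -j/(ω·C) = 0 - j736.3 Ω
Step 3 — Ladder network (open output): work backward from the far end, alternating series and parallel combinations. Z_in = 52.11 + j3885 Ω = 3885∠89.2° Ω.
Step 4 — Power factor: PF = cos(φ) = Re(Z)/|Z| = 52.11/3885 = 0.01341.
Step 5 — Type: Im(Z) = 3885 ⇒ lagging (phase φ = 89.2°).

PF = 0.01341 (lagging, φ = 89.2°)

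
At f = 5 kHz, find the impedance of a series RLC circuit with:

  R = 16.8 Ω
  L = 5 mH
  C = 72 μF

Step 1 — Angular frequency: ω = 2π·f = 2π·5000 = 3.142e+04 rad/s.
Step 2 — Component impedances:
  R: Z = R = 16.8 Ω
  L: Z = jωL = j·3.142e+04·0.005 = 0 + j157.1 Ω
  C: Z = 1/(jωC) = -j/(ω·C) = 0 - j0.4421 Ω
Step 3 — Series combination: Z_total = R + L + C = 16.8 + j156.6 Ω = 157.5∠83.9° Ω.

Z = 16.8 + j156.6 Ω = 157.5∠83.9° Ω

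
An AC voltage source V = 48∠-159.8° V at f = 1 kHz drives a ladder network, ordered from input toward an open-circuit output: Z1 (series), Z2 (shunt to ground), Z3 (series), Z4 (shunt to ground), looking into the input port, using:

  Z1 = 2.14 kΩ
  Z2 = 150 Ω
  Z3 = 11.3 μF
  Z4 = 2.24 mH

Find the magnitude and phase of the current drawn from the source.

Step 1 — Angular frequency: ω = 2π·f = 2π·1000 = 6283 rad/s.
Step 2 — Component impedances:
  Z1: Z = R = 2140 Ω
  Z2: Z = R = 150 Ω
  Z3: Z = 1/(jωC) = -j/(ω·C) = 0 - j14.08 Ω
  Z4: Z = jωL = j·6283·0.00224 = 0 + j14.07 Ω
Step 3 — Ladder network (open output): work backward from the far end, alternating series and parallel combinations. Z_in = 2140 - j0.01017 Ω = 2140∠-0.0° Ω.
Step 4 — Source phasor: V = 48∠-159.8° V = -45.05 - j16.57 V.
Step 5 — Ohm's law: I = V / Z_total = (-45.05 - j16.57) / (2140 - j0.01017) = -0.02105 - j0.007745 A.
Step 6 — Convert to polar: |I| = 0.02243 A, ∠I = -159.8°.

I = 0.02243∠-159.8° A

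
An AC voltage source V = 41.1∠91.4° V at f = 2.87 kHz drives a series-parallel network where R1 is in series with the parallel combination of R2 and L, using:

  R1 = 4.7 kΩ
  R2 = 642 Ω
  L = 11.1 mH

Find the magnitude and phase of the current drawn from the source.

Step 1 — Angular frequency: ω = 2π·f = 2π·2870 = 1.803e+04 rad/s.
Step 2 — Component impedances:
  R1: Z = R = 4700 Ω
  R2: Z = R = 642 Ω
  L: Z = jωL = j·1.803e+04·0.0111 = 0 + j200.2 Ω
Step 3 — Parallel branch: R2 || L = 1/(1/R2 + 1/L) = 56.88 + j182.4 Ω.
Step 4 — Series with R1: Z_total = R1 + (R2 || L) = 4757 + j182.4 Ω = 4760∠2.2° Ω.
Step 5 — Source phasor: V = 41.1∠91.4° V = -1.004 + j41.09 V.
Step 6 — Ohm's law: I = V / Z_total = (-1.004 + j41.09) / (4757 + j182.4) = 0.00012 + j0.008633 A.
Step 7 — Convert to polar: |I| = 0.008634 A, ∠I = 89.2°.

I = 0.008634∠89.2° A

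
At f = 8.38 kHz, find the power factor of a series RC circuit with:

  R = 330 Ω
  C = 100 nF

Step 1 — Angular frequency: ω = 2π·f = 2π·8380 = 5.265e+04 rad/s.
Step 2 — Component impedances:
  R: Z = R = 330 Ω
  C: Z = 1/(jωC) = -j/(ω·C) = 0 - j189.9 Ω
Step 3 — Series combination: Z_total = R + C = 330 - j189.9 Ω = 380.7∠-29.9° Ω.
Step 4 — Power factor: PF = cos(φ) = Re(Z)/|Z| = 330/380.75 = 0.8667.
Step 5 — Type: Im(Z) = -189.9 ⇒ leading (phase φ = -29.9°).

PF = 0.8667 (leading, φ = -29.9°)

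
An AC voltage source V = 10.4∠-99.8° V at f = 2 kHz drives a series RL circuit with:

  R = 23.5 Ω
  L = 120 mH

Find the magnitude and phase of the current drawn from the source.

Step 1 — Angular frequency: ω = 2π·f = 2π·2000 = 1.257e+04 rad/s.
Step 2 — Component impedances:
  R: Z = R = 23.5 Ω
  L: Z = jωL = j·1.257e+04·0.12 = 0 + j1508 Ω
Step 3 — Series combination: Z_total = R + L = 23.5 + j1508 Ω = 1508∠89.1° Ω.
Step 4 — Source phasor: V = 10.4∠-99.8° V = -1.77 - j10.25 V.
Step 5 — Ohm's law: I = V / Z_total = (-1.77 - j10.25) / (23.5 + j1508) = -0.006813 + j0.001068 A.
Step 6 — Convert to polar: |I| = 0.006896 A, ∠I = 171.1°.

I = 0.006896∠171.1° A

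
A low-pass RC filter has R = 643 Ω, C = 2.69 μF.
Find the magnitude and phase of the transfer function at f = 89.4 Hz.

Step 1 — Angular frequency: ω = 2π·89.4 = 561.7 rad/s.
Step 2 — Transfer function: H(jω) = 1/(1 + jωRC).
Step 3 — Denominator: 1 + jωRC = 1 + j·561.7·643·2.69e-06 = 1 + j0.9716.
Step 4 — H = 0.5144 - j0.4998.
Step 5 — Magnitude: |H| = 0.7172 (-2.9 dB); phase: φ = -44.2°.

|H| = 0.7172 (-2.9 dB), φ = -44.2°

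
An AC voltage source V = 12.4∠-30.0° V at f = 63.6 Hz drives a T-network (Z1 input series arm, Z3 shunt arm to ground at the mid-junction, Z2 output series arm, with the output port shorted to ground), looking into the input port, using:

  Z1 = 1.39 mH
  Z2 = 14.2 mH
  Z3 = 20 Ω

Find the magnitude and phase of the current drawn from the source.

Step 1 — Angular frequency: ω = 2π·f = 2π·63.6 = 399.6 rad/s.
Step 2 — Component impedances:
  Z1: Z = jωL = j·399.6·0.00139 = 0 + j0.5555 Ω
  Z2: Z = jωL = j·399.6·0.0142 = 0 + j5.674 Ω
  Z3: Z = R = 20 Ω
Step 3 — With the output port shorted to ground, the output series arm Z2 runs from the junction to ground; the shunt arm Z3 also runs from the junction to ground. They appear in parallel: Z3 || Z2 = 1.49 + j5.252 Ω.
Step 4 — Series with input arm Z1: Z_in = Z1 + (Z3 || Z2) = 1.49 + j5.807 Ω = 5.995∠75.6° Ω.
Step 5 — Source phasor: V = 12.4∠-30.0° V = 10.74 - j6.2 V.
Step 6 — Ohm's law: I = V / Z_total = (10.74 - j6.2) / (1.49 + j5.807) = -0.5565 - j1.992 A.
Step 7 — Convert to polar: |I| = 2.068 A, ∠I = -105.6°.

I = 2.068∠-105.6° A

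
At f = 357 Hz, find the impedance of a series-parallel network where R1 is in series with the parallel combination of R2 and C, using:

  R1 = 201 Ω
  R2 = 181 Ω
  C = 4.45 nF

Step 1 — Angular frequency: ω = 2π·f = 2π·357 = 2243 rad/s.
Step 2 — Component impedances:
  R1: Z = R = 201 Ω
  R2: Z = R = 181 Ω
  C: Z = 1/(jωC) = -j/(ω·C) = 0 - j1.002e+05 Ω
Step 3 — Parallel branch: R2 || C = 1/(1/R2 + 1/C) = 181 - j0.327 Ω.
Step 4 — Series with R1: Z_total = R1 + (R2 || C) = 382 - j0.327 Ω = 382∠-0.0° Ω.

Z = 382 - j0.327 Ω = 382∠-0.0° Ω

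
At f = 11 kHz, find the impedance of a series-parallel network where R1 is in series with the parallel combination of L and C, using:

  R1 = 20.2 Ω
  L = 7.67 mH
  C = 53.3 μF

Step 1 — Angular frequency: ω = 2π·f = 2π·1.1e+04 = 6.912e+04 rad/s.
Step 2 — Component impedances:
  R1: Z = R = 20.2 Ω
  L: Z = jωL = j·6.912e+04·0.00767 = 0 + j530.1 Ω
  C: Z = 1/(jωC) = -j/(ω·C) = 0 - j0.2715 Ω
Step 3 — Parallel branch: L || C = 1/(1/L + 1/C) = 0 - j0.2716 Ω.
Step 4 — Series with R1: Z_total = R1 + (L || C) = 20.2 - j0.2716 Ω = 20.2∠-0.8° Ω.

Z = 20.2 - j0.2716 Ω = 20.2∠-0.8° Ω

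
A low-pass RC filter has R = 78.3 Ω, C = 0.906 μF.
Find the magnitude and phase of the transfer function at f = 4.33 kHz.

Step 1 — Angular frequency: ω = 2π·4330 = 2.721e+04 rad/s.
Step 2 — Transfer function: H(jω) = 1/(1 + jωRC).
Step 3 — Denominator: 1 + jωRC = 1 + j·2.721e+04·78.3·9.06e-07 = 1 + j1.93.
Step 4 — H = 0.2116 - j0.4085.
Step 5 — Magnitude: |H| = 0.46 (-6.7 dB); phase: φ = -62.6°.

|H| = 0.46 (-6.7 dB), φ = -62.6°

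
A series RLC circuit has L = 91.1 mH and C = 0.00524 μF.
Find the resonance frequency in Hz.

Step 1 — Resonance condition Im(Z)=0 gives ω₀ = 1/√(LC).
Step 2 — ω₀ = 1/√(0.0911·5.24e-09) = 4.577e+04 rad/s.
Step 3 — f₀ = ω₀/(2π) = 7284 Hz.

f₀ = 7284 Hz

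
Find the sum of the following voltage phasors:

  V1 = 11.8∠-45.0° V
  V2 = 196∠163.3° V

Step 1 — Convert each phasor to rectangular form:
  V1 = 11.8·(cos(-45.0°) + j·sin(-45.0°)) = 8.344 - j8.344 V
  V2 = 196·(cos(163.3°) + j·sin(163.3°)) = -187.7 + j56.32 V
Step 2 — Sum components: V_total = -179.4 + j47.98 V.
Step 3 — Convert to polar: |V_total| = 185.7 V, ∠V_total = 165.0°.

V_total = 185.7∠165.0° V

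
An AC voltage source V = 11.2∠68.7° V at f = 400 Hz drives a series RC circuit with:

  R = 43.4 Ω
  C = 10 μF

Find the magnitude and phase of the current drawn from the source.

Step 1 — Angular frequency: ω = 2π·f = 2π·400 = 2513 rad/s.
Step 2 — Component impedances:
  R: Z = R = 43.4 Ω
  C: Z = 1/(jωC) = -j/(ω·C) = 0 - j39.79 Ω
Step 3 — Series combination: Z_total = R + C = 43.4 - j39.79 Ω = 58.88∠-42.5° Ω.
Step 4 — Source phasor: V = 11.2∠68.7° V = 4.068 + j10.43 V.
Step 5 — Ohm's law: I = V / Z_total = (4.068 + j10.43) / (43.4 - j39.79) = -0.06883 + j0.1773 A.
Step 6 — Convert to polar: |I| = 0.1902 A, ∠I = 111.2°.

I = 0.1902∠111.2° A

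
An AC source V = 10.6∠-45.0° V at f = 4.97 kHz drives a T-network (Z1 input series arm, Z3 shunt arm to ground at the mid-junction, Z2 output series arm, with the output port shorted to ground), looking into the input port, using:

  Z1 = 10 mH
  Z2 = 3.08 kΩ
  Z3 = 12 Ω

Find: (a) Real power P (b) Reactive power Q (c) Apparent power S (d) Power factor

Step 1 — Angular frequency: ω = 2π·f = 2π·4970 = 3.123e+04 rad/s.
Step 2 — Component impedances:
  Z1: Z = jωL = j·3.123e+04·0.01 = 0 + j312.3 Ω
  Z2: Z = R = 3080 Ω
  Z3: Z = R = 12 Ω
Step 3 — With the output port shorted to ground, the output series arm Z2 runs from the junction to ground; the shunt arm Z3 also runs from the junction to ground. They appear in parallel: Z3 || Z2 = 11.95 Ω.
Step 4 — Series with input arm Z1: Z_in = Z1 + (Z3 || Z2) = 11.95 + j312.3 Ω = 312.5∠87.8° Ω.
Step 5 — Source phasor: V = 10.6∠-45.0° V = 7.495 - j7.495 V.
Step 6 — Current: I = V / Z = -0.02305 - j0.02488 A = 0.03392∠-132.8° A.
Step 7 — Complex power: S = V·I* = 0.01375 + j0.3593 VA.
Step 8 — Real power: P = Re(S) = 0.01375 W.
Step 9 — Reactive power: Q = Im(S) = 0.3593 VAR.
Step 10 — Apparent power: |S| = 0.3595 VA.
Step 11 — Power factor: PF = P/|S| = 0.03825 (lagging).

(a) P = 0.01375 W  (b) Q = 0.3593 VAR  (c) S = 0.3595 VA  (d) PF = 0.03825 (lagging)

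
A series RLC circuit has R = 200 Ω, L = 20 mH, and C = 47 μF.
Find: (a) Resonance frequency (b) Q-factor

Step 1 — Resonance condition Im(Z)=0 gives ω₀ = 1/√(LC).
Step 2 — ω₀ = 1/√(0.02·4.7e-05) = 1031 rad/s.
Step 3 — f₀ = ω₀/(2π) = 164.2 Hz.
Step 4 — Series Q: Q = ω₀L/R = 1031·0.02/200 = 0.1031.

(a) f₀ = 164.2 Hz  (b) Q = 0.1031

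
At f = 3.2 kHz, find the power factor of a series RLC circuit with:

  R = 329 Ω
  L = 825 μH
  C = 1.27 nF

Step 1 — Angular frequency: ω = 2π·f = 2π·3200 = 2.011e+04 rad/s.
Step 2 — Component impedances:
  R: Z = R = 329 Ω
  L: Z = jωL = j·2.011e+04·0.000825 = 0 + j16.59 Ω
  C: Z = 1/(jωC) = -j/(ω·C) = 0 - j3.916e+04 Ω
Step 3 — Series combination: Z_total = R + L + C = 329 - j3.915e+04 Ω = 3.915e+04∠-89.5° Ω.
Step 4 — Power factor: PF = cos(φ) = Re(Z)/|Z| = 329/3.915e+04 = 0.008404.
Step 5 — Type: Im(Z) = -3.915e+04 ⇒ leading (phase φ = -89.5°).

PF = 0.008404 (leading, φ = -89.5°)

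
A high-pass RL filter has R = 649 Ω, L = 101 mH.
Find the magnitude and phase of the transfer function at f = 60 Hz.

Step 1 — Angular frequency: ω = 2π·60 = 377 rad/s.
Step 2 — Transfer function: H(jω) = jωL/(R + jωL).
Step 3 — Numerator jωL = j·38.08; denominator R + jωL = 649 + j38.08.
Step 4 — H = 0.00343 + j0.05847.
Step 5 — Magnitude: |H| = 0.05857 (-24.6 dB); phase: φ = 86.6°.

|H| = 0.05857 (-24.6 dB), φ = 86.6°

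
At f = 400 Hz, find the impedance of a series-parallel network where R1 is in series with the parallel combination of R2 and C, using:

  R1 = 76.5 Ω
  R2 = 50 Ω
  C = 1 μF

Step 1 — Angular frequency: ω = 2π·f = 2π·400 = 2513 rad/s.
Step 2 — Component impedances:
  R1: Z = R = 76.5 Ω
  R2: Z = R = 50 Ω
  C: Z = 1/(jωC) = -j/(ω·C) = 0 - j397.9 Ω
Step 3 — Parallel branch: R2 || C = 1/(1/R2 + 1/C) = 49.22 - j6.186 Ω.
Step 4 — Series with R1: Z_total = R1 + (R2 || C) = 125.7 - j6.186 Ω = 125.9∠-2.8° Ω.

Z = 125.7 - j6.186 Ω = 125.9∠-2.8° Ω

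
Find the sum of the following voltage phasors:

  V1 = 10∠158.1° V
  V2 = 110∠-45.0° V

Step 1 — Convert each phasor to rectangular form:
  V1 = 10·(cos(158.1°) + j·sin(158.1°)) = -9.278 + j3.73 V
  V2 = 110·(cos(-45.0°) + j·sin(-45.0°)) = 77.78 - j77.78 V
Step 2 — Sum components: V_total = 68.5 - j74.05 V.
Step 3 — Convert to polar: |V_total| = 100.9 V, ∠V_total = -47.2°.

V_total = 100.9∠-47.2° V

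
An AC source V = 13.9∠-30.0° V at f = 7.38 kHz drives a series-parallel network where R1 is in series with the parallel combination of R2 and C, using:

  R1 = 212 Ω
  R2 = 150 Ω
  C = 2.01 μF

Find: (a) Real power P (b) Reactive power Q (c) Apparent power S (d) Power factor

Step 1 — Angular frequency: ω = 2π·f = 2π·7380 = 4.637e+04 rad/s.
Step 2 — Component impedances:
  R1: Z = R = 212 Ω
  R2: Z = R = 150 Ω
  C: Z = 1/(jωC) = -j/(ω·C) = 0 - j10.73 Ω
Step 3 — Parallel branch: R2 || C = 1/(1/R2 + 1/C) = 0.7635 - j10.67 Ω.
Step 4 — Series with R1: Z_total = R1 + (R2 || C) = 212.8 - j10.67 Ω = 213∠-2.9° Ω.
Step 5 — Source phasor: V = 13.9∠-30.0° V = 12.04 - j6.95 V.
Step 6 — Current: I = V / Z = 0.05807 - j0.02975 A = 0.06525∠-27.1° A.
Step 7 — Complex power: S = V·I* = 0.9058 - j0.04545 VA.
Step 8 — Real power: P = Re(S) = 0.9058 W.
Step 9 — Reactive power: Q = Im(S) = -0.04545 VAR.
Step 10 — Apparent power: |S| = 0.907 VA.
Step 11 — Power factor: PF = P/|S| = 0.9987 (leading).

(a) P = 0.9058 W  (b) Q = -0.04545 VAR  (c) S = 0.907 VA  (d) PF = 0.9987 (leading)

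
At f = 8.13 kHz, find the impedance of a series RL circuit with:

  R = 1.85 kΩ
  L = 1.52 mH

Step 1 — Angular frequency: ω = 2π·f = 2π·8130 = 5.108e+04 rad/s.
Step 2 — Component impedances:
  R: Z = R = 1850 Ω
  L: Z = jωL = j·5.108e+04·0.00152 = 0 + j77.65 Ω
Step 3 — Series combination: Z_total = R + L = 1850 + j77.65 Ω = 1852∠2.4° Ω.

Z = 1850 + j77.65 Ω = 1852∠2.4° Ω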